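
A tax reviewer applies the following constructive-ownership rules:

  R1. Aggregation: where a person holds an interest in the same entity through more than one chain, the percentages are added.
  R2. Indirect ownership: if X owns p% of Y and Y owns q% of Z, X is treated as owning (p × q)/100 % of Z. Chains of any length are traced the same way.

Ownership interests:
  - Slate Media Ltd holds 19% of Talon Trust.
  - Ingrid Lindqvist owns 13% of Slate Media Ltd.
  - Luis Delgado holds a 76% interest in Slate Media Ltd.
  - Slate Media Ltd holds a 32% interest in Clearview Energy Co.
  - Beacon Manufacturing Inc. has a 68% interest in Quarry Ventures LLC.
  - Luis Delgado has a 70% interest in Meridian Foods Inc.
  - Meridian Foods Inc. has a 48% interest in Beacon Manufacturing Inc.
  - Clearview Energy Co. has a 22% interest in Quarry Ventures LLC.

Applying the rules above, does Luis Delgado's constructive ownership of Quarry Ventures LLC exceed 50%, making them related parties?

Chain via Meridian Foods Inc. → Beacon Manufacturing Inc. (R2): 70% × 48% × 68% = 22.848% of Quarry Ventures LLC.
Chain via Slate Media Ltd → Clearview Energy Co. (R2): 76% × 32% × 22% = 5.3504% of Quarry Ventures LLC.
Aggregating (R1): 22.848% + 5.3504% = 28.1984%.
28.1984% does not exceed the 50% threshold, so Luis is not a related party to Quarry Ventures LLC.

No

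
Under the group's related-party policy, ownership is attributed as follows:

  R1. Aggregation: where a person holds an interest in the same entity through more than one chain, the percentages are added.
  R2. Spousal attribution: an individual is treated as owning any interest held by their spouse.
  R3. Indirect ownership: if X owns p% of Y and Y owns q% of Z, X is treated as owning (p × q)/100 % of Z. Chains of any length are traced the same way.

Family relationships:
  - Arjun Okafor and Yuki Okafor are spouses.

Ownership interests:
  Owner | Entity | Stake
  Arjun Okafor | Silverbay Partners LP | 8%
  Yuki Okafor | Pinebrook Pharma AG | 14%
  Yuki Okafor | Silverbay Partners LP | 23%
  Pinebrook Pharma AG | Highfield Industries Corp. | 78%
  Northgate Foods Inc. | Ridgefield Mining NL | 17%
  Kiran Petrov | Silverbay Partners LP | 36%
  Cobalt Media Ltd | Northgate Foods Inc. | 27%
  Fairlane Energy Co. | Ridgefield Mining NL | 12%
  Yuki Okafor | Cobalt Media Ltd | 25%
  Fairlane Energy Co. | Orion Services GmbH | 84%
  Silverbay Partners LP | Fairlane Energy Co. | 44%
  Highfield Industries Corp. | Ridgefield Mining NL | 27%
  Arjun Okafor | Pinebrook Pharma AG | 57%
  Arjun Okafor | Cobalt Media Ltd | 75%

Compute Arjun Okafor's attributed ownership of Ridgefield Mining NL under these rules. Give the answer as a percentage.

By spousal attribution (R2), Arjun Okafor is treated as also owning Yuki Okafor's interest in Pinebrook Pharma AG, giving 57% + 14% = 71%.
By spousal attribution (R2), Arjun Okafor is treated as also owning Yuki Okafor's interest in Cobalt Media Ltd, giving 75% + 25% = 100%.
By spousal attribution (R2), Arjun Okafor is treated as also owning Yuki Okafor's interest in Silverbay Partners LP, giving 8% + 23% = 31%.
Chain via Pinebrook Pharma AG → Highfield Industries Corp. (R3): 71% × 78% × 27% = 14.9526% of Ridgefield Mining NL.
Chain via Cobalt Media Ltd → Northgate Foods Inc. (R3): 100% × 27% × 17% = 4.59% of Ridgefield Mining NL.
Chain via Silverbay Partners LP → Fairlane Energy Co. (R3): 31% × 44% × 12% = 1.6368% of Ridgefield Mining NL.
Aggregating (R1): 14.9526% + 4.59% + 1.6368% = 21.1794%.

21.1794%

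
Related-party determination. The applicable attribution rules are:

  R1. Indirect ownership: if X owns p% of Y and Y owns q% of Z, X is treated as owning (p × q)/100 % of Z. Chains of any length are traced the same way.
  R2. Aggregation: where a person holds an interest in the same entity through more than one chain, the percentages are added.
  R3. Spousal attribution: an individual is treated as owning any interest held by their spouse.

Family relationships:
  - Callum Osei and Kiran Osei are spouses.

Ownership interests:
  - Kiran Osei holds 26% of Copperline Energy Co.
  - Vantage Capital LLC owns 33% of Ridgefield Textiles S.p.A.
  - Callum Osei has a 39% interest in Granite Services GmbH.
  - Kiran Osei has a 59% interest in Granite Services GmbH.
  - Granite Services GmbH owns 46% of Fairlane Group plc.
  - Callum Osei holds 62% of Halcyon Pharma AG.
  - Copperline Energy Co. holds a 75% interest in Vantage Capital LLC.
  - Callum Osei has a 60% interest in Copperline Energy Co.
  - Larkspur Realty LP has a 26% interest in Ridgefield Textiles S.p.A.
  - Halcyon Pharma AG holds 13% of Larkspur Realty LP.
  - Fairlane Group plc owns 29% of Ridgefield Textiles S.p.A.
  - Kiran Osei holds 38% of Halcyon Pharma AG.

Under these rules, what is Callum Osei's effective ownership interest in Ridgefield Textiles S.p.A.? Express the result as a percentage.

By spousal attribution (R3), Callum Osei is treated as also owning Kiran Osei's interest in Granite Services GmbH, giving 39% + 59% = 98%.
By spousal attribution (R3), Callum Osei is treated as also owning Kiran Osei's interest in Halcyon Pharma AG, giving 62% + 38% = 100%.
By spousal attribution (R3), Callum Osei is treated as also owning Kiran Osei's interest in Copperline Energy Co, giving 60% + 26% = 86%.
Chain via Granite Services GmbH → Fairlane Group plc (R1): 98% × 46% × 29% = 13.0732% of Ridgefield Textiles S.p.A.
Chain via Halcyon Pharma AG → Larkspur Realty LP (R1): 100% × 13% × 26% = 3.38% of Ridgefield Textiles S.p.A.
Chain via Copperline Energy Co. → Vantage Capital LLC (R1): 86% × 75% × 33% = 21.285% of Ridgefield Textiles S.p.A.
Aggregating (R2): 13.0732% + 3.38% + 21.285% = 37.7382%.

37.7382%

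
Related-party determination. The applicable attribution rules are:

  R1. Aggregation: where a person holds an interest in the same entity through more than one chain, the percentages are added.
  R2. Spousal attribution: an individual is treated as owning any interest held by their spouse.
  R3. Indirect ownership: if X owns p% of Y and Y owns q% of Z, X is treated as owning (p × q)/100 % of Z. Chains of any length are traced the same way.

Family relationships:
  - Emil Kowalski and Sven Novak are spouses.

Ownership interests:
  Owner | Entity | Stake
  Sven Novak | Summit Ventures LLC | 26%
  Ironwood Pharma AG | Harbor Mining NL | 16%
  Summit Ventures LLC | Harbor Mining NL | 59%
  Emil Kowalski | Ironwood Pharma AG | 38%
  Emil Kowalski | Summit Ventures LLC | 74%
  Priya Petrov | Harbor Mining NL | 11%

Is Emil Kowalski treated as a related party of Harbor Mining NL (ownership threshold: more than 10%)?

Yes

By spousal attribution (R2), Emil Kowalski is treated as also owning Sven Novak's interest in Summit Ventures LLC, giving 74% + 26% = 100%.
Chain via Summit Ventures LLC (R3): 100% × 59% = 59% of Harbor Mining NL.
Chain via Ironwood Pharma AG (R3): 38% × 16% = 6.08% of Harbor Mining NL.
Aggregating (R1): 59% + 6.08% = 65.08%.
65.08% exceeds the 10% threshold, so Emil is a related party to Harbor Mining NL.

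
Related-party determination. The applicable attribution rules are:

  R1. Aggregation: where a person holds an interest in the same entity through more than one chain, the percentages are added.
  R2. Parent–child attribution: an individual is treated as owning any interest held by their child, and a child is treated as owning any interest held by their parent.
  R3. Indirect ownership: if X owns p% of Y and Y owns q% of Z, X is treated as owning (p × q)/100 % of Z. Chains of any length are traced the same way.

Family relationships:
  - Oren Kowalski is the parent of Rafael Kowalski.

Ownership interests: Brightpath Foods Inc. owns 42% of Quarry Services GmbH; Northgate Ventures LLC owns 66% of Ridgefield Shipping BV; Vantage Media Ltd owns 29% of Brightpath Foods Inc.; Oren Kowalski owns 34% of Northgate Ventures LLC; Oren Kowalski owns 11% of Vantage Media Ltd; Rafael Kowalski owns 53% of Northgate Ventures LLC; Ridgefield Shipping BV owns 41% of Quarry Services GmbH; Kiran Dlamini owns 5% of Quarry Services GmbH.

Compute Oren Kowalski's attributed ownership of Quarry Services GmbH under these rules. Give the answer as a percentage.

24.882%

By parent–child attribution (R2), Oren Kowalski is treated as also owning Rafael Kowalski's interest in Northgate Ventures LLC, giving 34% + 53% = 87%.
Chain via Northgate Ventures LLC → Ridgefield Shipping BV (R3): 87% × 66% × 41% = 23.5422% of Quarry Services GmbH.
Chain via Vantage Media Ltd → Brightpath Foods Inc. (R3): 11% × 29% × 42% = 1.3398% of Quarry Services GmbH.
Aggregating (R1): 23.5422% + 1.3398% = 24.882%.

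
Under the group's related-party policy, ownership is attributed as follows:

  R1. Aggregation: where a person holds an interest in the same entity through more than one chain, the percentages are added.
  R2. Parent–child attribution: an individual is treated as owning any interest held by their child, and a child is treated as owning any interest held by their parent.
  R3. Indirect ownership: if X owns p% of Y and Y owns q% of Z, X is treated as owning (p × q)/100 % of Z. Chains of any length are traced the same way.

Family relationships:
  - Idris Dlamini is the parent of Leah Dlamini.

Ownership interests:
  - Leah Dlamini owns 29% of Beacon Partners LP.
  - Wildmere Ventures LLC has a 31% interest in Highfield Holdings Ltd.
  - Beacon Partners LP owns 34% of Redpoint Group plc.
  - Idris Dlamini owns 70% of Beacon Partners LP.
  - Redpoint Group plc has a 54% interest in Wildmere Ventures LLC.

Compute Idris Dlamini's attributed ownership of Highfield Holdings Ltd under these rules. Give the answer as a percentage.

By parent–child attribution (R2), Idris Dlamini is treated as also owning Leah Dlamini's interest in Beacon Partners LP, giving 70% + 29% = 99%.
Chain via Beacon Partners LP → Redpoint Group plc → Wildmere Ventures LLC (R3): 99% × 34% × 54% × 31% = 5.634684% of Highfield Holdings Ltd.

5.634684%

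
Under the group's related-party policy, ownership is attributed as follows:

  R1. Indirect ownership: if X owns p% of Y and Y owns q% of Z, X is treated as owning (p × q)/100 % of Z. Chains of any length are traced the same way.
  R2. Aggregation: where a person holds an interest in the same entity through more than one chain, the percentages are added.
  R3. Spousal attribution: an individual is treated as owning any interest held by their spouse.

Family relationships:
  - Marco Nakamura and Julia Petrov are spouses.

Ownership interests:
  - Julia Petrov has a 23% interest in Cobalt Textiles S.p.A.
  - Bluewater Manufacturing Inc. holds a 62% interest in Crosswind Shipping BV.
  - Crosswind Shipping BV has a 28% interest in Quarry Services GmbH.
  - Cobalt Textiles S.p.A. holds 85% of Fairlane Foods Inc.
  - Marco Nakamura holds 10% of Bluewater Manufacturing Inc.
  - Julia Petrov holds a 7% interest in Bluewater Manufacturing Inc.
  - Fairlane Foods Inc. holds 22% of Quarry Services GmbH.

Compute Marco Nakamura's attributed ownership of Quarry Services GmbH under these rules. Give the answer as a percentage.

By spousal attribution (R3), Marco Nakamura is treated as also owning Julia Petrov's interest in Bluewater Manufacturing Inc, giving 10% + 7% = 17%.
By spousal attribution (R3), Marco Nakamura is treated as owning Julia Petrov's 23% interest in Cobalt Textiles S.p.A.
Chain via Bluewater Manufacturing Inc. → Crosswind Shipping BV (R1): 17% × 62% × 28% = 2.9512% of Quarry Services GmbH.
Chain via Cobalt Textiles S.p.A. → Fairlane Foods Inc. (R1): 23% × 85% × 22% = 4.301% of Quarry Services GmbH.
Aggregating (R2): 2.9512% + 4.301% = 7.2522%.

7.2522%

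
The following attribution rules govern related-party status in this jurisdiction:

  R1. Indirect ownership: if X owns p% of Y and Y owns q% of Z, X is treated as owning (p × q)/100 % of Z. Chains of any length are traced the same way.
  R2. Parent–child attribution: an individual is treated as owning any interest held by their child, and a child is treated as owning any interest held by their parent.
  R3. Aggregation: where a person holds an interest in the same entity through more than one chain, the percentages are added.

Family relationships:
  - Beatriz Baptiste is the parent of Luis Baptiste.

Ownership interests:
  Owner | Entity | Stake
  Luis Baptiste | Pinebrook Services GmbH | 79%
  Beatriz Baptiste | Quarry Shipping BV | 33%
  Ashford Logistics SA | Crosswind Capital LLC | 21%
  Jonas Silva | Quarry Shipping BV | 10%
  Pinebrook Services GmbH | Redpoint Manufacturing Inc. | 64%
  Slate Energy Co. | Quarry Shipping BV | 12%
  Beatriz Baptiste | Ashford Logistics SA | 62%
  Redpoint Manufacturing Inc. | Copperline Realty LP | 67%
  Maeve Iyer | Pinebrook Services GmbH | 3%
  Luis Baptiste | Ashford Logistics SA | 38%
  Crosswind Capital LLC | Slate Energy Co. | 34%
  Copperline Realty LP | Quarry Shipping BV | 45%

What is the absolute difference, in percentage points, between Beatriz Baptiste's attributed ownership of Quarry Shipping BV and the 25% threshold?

By parent–child attribution (R2), Beatriz Baptiste is treated as also owning Luis Baptiste's interest in Ashford Logistics SA, giving 62% + 38% = 100%.
By parent–child attribution (R2), Beatriz Baptiste is treated as owning Luis Baptiste's 79% interest in Pinebrook Services GmbH.
Chain via Ashford Logistics SA → Crosswind Capital LLC → Slate Energy Co. (R1): 100% × 21% × 34% × 12% = 0.8568% of Quarry Shipping BV.
Direct interest in Quarry Shipping BV: 33%.
Chain via Pinebrook Services GmbH → Redpoint Manufacturing Inc. → Copperline Realty LP (R1): 79% × 64% × 67% × 45% = 15.24384% of Quarry Shipping BV.
Aggregating (R3): 0.8568% + 33% + 15.24384% = 49.10064%.
49.10064% exceeds the 25% threshold by 24.10064 percentage points.

24.10064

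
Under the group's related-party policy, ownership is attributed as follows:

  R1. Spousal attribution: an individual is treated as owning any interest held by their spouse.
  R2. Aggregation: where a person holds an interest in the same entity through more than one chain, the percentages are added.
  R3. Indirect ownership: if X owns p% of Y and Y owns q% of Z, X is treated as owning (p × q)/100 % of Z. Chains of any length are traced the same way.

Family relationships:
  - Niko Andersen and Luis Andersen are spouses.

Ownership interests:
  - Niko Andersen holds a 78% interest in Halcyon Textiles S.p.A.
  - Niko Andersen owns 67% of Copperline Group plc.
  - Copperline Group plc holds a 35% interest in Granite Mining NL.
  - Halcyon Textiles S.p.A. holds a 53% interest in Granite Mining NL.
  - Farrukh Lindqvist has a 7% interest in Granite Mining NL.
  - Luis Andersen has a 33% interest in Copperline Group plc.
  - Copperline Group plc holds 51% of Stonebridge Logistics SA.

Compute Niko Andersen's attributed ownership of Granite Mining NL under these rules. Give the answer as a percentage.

By spousal attribution (R1), Niko Andersen is treated as also owning Luis Andersen's interest in Copperline Group plc, giving 67% + 33% = 100%.
Chain via Halcyon Textiles S.p.A. (R3): 78% × 53% = 41.34% of Granite Mining NL.
Chain via Copperline Group plc (R3): 100% × 35% = 35% of Granite Mining NL.
Aggregating (R2): 41.34% + 35% = 76.34%.

76.34%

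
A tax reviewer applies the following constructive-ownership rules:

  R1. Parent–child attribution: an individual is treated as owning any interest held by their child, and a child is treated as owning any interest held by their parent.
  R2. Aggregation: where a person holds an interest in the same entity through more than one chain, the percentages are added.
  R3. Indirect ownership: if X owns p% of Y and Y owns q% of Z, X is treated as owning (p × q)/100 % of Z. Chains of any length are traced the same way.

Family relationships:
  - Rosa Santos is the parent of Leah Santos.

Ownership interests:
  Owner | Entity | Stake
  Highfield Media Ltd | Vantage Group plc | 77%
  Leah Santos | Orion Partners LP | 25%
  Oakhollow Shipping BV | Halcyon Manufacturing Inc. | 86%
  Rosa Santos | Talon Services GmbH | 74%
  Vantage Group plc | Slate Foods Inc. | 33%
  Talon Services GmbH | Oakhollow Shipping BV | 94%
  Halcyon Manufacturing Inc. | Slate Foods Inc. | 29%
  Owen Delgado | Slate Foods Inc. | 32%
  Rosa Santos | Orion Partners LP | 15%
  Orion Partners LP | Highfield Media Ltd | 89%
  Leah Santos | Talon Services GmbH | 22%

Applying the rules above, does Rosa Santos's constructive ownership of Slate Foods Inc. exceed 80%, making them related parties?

No

By parent–child attribution (R1), Rosa Santos is treated as also owning Leah Santos's interest in Talon Services GmbH, giving 74% + 22% = 96%.
By parent–child attribution (R1), Rosa Santos is treated as also owning Leah Santos's interest in Orion Partners LP, giving 15% + 25% = 40%.
Chain via Talon Services GmbH → Oakhollow Shipping BV → Halcyon Manufacturing Inc. (R3): 96% × 94% × 86% × 29% = 22.505856% of Slate Foods Inc.
Chain via Orion Partners LP → Highfield Media Ltd → Vantage Group plc (R3): 40% × 89% × 77% × 33% = 9.04596% of Slate Foods Inc.
Aggregating (R2): 22.505856% + 9.04596% = 31.551816%.
31.551816% does not exceed the 80% threshold, so Rosa is not a related party to Slate Foods Inc.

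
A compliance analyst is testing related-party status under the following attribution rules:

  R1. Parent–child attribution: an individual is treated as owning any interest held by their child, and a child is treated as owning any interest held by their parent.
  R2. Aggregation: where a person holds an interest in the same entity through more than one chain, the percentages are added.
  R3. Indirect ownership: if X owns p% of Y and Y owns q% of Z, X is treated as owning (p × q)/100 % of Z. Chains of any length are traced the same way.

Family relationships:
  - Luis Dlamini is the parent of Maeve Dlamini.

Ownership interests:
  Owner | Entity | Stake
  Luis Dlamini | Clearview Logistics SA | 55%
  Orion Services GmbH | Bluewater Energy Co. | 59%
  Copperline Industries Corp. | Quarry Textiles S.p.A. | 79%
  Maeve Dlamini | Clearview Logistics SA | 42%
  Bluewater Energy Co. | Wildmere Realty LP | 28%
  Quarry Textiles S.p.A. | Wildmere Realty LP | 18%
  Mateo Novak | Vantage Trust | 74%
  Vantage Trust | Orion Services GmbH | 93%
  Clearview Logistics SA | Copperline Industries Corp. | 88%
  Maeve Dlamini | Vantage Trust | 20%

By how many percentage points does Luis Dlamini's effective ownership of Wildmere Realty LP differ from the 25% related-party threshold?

9.789088

By parent–child attribution (R1), Luis Dlamini is treated as also owning Maeve Dlamini's interest in Clearview Logistics SA, giving 55% + 42% = 97%.
By parent–child attribution (R1), Luis Dlamini is treated as owning Maeve Dlamini's 20% interest in Vantage Trust.
Chain via Clearview Logistics SA → Copperline Industries Corp. → Quarry Textiles S.p.A. (R3): 97% × 88% × 79% × 18% = 12.138192% of Wildmere Realty LP.
Chain via Vantage Trust → Orion Services GmbH → Bluewater Energy Co. (R3): 20% × 93% × 59% × 28% = 3.07272% of Wildmere Realty LP.
Aggregating (R2): 12.138192% + 3.07272% = 15.210912%.
15.210912% falls short of the 25% threshold by 9.789088 percentage points.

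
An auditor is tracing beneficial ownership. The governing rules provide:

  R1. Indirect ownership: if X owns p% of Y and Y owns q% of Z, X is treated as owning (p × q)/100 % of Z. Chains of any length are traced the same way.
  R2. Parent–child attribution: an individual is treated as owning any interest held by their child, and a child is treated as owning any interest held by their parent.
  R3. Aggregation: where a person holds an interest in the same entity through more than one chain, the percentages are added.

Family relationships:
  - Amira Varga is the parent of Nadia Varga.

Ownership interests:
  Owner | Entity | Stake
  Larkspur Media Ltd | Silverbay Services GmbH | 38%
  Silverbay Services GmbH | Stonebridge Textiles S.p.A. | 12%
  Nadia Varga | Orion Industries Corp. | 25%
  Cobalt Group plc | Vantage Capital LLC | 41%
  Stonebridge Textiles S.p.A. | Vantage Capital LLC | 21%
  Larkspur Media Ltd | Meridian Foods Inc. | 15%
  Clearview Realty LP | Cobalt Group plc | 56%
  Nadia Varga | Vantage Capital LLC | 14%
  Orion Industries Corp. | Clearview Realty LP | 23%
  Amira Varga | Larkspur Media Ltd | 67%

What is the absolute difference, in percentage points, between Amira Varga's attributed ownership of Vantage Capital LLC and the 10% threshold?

5.961792

By parent–child attribution (R2), Amira Varga is treated as owning Nadia Varga's 25% interest in Orion Industries Corp.
By parent–child attribution (R2), Amira Varga is treated as owning Nadia Varga's 14% interest in Vantage Capital LLC.
Chain via Larkspur Media Ltd → Silverbay Services GmbH → Stonebridge Textiles S.p.A. (R1): 67% × 38% × 12% × 21% = 0.641592% of Vantage Capital LLC.
Chain via Orion Industries Corp. → Clearview Realty LP → Cobalt Group plc (R1): 25% × 23% × 56% × 41% = 1.3202% of Vantage Capital LLC.
Direct interest in Vantage Capital LLC: 14%.
Aggregating (R3): 0.641592% + 1.3202% + 14% = 15.961792%.
15.961792% exceeds the 10% threshold by 5.961792 percentage points.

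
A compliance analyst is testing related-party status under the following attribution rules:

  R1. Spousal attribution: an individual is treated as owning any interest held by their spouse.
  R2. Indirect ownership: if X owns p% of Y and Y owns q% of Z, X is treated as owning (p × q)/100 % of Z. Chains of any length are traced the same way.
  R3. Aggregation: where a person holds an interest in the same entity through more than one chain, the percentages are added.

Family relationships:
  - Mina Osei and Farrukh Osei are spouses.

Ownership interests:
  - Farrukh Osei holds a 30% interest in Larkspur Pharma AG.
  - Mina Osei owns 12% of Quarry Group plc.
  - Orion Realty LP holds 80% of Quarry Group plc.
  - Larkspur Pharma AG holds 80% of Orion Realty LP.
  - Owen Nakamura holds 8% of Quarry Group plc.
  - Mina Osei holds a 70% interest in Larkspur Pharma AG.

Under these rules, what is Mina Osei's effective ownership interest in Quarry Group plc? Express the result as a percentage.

76%

By spousal attribution (R1), Mina Osei is treated as also owning Farrukh Osei's interest in Larkspur Pharma AG, giving 70% + 30% = 100%.
Chain via Larkspur Pharma AG → Orion Realty LP (R2): 100% × 80% × 80% = 64% of Quarry Group plc.
Direct interest in Quarry Group plc: 12%.
Aggregating (R3): 64% + 12% = 76%.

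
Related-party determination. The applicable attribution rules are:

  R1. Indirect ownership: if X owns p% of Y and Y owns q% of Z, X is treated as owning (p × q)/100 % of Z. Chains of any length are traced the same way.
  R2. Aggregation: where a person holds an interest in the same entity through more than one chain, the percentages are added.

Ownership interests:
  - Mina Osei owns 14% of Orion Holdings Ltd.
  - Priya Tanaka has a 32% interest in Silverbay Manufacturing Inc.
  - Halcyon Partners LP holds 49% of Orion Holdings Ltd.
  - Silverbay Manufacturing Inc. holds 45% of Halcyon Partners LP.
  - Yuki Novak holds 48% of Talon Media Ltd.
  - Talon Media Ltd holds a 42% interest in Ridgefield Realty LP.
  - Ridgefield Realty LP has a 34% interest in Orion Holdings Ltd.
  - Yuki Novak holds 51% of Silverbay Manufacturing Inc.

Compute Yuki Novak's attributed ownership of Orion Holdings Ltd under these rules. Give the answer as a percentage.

18.0999%

Chain via Talon Media Ltd → Ridgefield Realty LP (R1): 48% × 42% × 34% = 6.8544% of Orion Holdings Ltd.
Chain via Silverbay Manufacturing Inc. → Halcyon Partners LP (R1): 51% × 45% × 49% = 11.2455% of Orion Holdings Ltd.
Aggregating (R2): 6.8544% + 11.2455% = 18.0999%.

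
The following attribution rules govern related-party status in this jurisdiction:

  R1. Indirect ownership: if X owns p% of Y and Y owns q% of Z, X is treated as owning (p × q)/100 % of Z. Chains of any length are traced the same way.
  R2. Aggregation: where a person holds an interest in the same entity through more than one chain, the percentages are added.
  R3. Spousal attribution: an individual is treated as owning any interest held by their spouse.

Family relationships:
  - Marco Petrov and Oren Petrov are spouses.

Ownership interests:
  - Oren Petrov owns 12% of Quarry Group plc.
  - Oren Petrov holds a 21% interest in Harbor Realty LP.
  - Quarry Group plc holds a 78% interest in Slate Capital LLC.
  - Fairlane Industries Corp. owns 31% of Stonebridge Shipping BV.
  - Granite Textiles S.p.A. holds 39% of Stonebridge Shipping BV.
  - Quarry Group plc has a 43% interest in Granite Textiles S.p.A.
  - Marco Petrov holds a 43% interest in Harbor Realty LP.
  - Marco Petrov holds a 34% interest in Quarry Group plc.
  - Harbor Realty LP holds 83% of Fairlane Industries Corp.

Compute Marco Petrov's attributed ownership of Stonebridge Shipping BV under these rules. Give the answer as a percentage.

24.1814%

By spousal attribution (R3), Marco Petrov is treated as also owning Oren Petrov's interest in Harbor Realty LP, giving 43% + 21% = 64%.
By spousal attribution (R3), Marco Petrov is treated as also owning Oren Petrov's interest in Quarry Group plc, giving 34% + 12% = 46%.
Chain via Harbor Realty LP → Fairlane Industries Corp. (R1): 64% × 83% × 31% = 16.4672% of Stonebridge Shipping BV.
Chain via Quarry Group plc → Granite Textiles S.p.A. (R1): 46% × 43% × 39% = 7.7142% of Stonebridge Shipping BV.
Aggregating (R2): 16.4672% + 7.7142% = 24.1814%.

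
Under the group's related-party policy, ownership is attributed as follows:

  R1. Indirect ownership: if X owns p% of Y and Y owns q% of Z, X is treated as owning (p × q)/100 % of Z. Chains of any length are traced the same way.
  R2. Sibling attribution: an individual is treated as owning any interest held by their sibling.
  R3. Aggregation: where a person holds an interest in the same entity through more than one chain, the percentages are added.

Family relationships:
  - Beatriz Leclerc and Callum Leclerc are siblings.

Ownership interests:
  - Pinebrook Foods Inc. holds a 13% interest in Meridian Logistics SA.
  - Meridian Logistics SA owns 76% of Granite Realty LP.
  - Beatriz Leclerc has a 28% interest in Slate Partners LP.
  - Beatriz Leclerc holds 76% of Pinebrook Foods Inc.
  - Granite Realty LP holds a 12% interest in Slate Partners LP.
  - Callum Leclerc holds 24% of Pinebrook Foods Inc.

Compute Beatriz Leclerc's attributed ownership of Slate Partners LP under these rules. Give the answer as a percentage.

29.1856%

By sibling attribution (R2), Beatriz Leclerc is treated as also owning Callum Leclerc's interest in Pinebrook Foods Inc, giving 76% + 24% = 100%.
Chain via Pinebrook Foods Inc. → Meridian Logistics SA → Granite Realty LP (R1): 100% × 13% × 76% × 12% = 1.1856% of Slate Partners LP.
Direct interest in Slate Partners LP: 28%.
Aggregating (R3): 1.1856% + 28% = 29.1856%.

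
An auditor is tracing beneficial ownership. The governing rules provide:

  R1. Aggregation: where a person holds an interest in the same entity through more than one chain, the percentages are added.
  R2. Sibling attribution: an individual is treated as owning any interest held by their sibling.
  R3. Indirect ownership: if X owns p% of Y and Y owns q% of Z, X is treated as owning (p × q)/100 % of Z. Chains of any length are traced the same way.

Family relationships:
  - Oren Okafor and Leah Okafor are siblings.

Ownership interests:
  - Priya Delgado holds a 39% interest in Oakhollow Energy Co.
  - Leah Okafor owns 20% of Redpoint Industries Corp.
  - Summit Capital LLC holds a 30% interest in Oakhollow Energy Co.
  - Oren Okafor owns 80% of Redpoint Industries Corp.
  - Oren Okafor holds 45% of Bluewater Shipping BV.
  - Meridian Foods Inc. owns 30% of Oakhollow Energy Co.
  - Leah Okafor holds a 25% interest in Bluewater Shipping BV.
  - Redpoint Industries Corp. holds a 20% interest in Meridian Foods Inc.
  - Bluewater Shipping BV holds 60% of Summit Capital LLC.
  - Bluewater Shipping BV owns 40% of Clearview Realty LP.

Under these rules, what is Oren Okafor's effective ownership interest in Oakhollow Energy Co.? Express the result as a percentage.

18.6%

By sibling attribution (R2), Oren Okafor is treated as also owning Leah Okafor's interest in Redpoint Industries Corp, giving 80% + 20% = 100%.
By sibling attribution (R2), Oren Okafor is treated as also owning Leah Okafor's interest in Bluewater Shipping BV, giving 45% + 25% = 70%.
Chain via Redpoint Industries Corp. → Meridian Foods Inc. (R3): 100% × 20% × 30% = 6% of Oakhollow Energy Co.
Chain via Bluewater Shipping BV → Summit Capital LLC (R3): 70% × 60% × 30% = 12.6% of Oakhollow Energy Co.
Aggregating (R1): 6% + 12.6% = 18.6%.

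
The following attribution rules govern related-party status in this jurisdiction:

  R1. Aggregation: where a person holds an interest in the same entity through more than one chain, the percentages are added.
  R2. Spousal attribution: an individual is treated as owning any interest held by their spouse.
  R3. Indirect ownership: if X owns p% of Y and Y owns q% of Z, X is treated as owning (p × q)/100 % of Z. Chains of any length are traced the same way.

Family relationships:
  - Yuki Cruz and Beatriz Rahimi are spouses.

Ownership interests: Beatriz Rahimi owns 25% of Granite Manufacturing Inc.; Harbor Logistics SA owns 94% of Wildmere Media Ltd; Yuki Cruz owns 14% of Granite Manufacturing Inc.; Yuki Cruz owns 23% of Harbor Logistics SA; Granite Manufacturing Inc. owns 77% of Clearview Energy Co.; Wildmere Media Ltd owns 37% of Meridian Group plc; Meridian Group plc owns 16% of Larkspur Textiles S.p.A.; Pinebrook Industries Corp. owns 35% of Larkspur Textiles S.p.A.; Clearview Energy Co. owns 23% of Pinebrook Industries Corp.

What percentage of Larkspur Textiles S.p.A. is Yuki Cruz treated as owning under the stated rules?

3.697319%

By spousal attribution (R2), Yuki Cruz is treated as also owning Beatriz Rahimi's interest in Granite Manufacturing Inc, giving 14% + 25% = 39%.
Chain via Harbor Logistics SA → Wildmere Media Ltd → Meridian Group plc (R3): 23% × 94% × 37% × 16% = 1.279904% of Larkspur Textiles S.p.A.
Chain via Granite Manufacturing Inc. → Clearview Energy Co. → Pinebrook Industries Corp. (R3): 39% × 77% × 23% × 35% = 2.417415% of Larkspur Textiles S.p.A.
Aggregating (R1): 1.279904% + 2.417415% = 3.697319%.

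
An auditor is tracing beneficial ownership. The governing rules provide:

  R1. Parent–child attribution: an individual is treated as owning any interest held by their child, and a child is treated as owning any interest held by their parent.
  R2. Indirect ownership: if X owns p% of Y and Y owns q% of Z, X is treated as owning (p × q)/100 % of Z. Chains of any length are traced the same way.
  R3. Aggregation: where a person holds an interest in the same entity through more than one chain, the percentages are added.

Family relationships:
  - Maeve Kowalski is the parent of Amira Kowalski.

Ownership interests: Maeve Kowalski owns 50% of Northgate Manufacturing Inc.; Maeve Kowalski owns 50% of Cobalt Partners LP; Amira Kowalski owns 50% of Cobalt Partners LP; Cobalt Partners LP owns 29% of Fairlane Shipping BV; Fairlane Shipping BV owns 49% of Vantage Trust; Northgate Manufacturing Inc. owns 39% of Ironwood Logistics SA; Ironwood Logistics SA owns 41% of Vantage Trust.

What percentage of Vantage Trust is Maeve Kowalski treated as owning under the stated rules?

By parent–child attribution (R1), Maeve Kowalski is treated as also owning Amira Kowalski's interest in Cobalt Partners LP, giving 50% + 50% = 100%.
Chain via Cobalt Partners LP → Fairlane Shipping BV (R2): 100% × 29% × 49% = 14.21% of Vantage Trust.
Chain via Northgate Manufacturing Inc. → Ironwood Logistics SA (R2): 50% × 39% × 41% = 7.995% of Vantage Trust.
Aggregating (R3): 14.21% + 7.995% = 22.205%.

22.205%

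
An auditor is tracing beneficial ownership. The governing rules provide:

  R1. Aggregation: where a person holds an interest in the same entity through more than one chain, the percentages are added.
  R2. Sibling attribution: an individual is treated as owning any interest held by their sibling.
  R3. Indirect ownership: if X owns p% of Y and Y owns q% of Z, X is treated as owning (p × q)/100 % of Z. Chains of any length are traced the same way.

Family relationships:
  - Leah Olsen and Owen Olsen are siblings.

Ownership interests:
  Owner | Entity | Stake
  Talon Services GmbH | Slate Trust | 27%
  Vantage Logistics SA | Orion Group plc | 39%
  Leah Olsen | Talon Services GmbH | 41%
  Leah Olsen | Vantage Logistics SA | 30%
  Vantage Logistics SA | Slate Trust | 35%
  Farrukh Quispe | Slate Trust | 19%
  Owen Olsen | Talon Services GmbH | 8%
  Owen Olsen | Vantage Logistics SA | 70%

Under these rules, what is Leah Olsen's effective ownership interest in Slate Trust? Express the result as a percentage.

By sibling attribution (R2), Leah Olsen is treated as also owning Owen Olsen's interest in Vantage Logistics SA, giving 30% + 70% = 100%.
By sibling attribution (R2), Leah Olsen is treated as also owning Owen Olsen's interest in Talon Services GmbH, giving 41% + 8% = 49%.
Chain via Vantage Logistics SA (R3): 100% × 35% = 35% of Slate Trust.
Chain via Talon Services GmbH (R3): 49% × 27% = 13.23% of Slate Trust.
Aggregating (R1): 35% + 13.23% = 48.23%.

48.23%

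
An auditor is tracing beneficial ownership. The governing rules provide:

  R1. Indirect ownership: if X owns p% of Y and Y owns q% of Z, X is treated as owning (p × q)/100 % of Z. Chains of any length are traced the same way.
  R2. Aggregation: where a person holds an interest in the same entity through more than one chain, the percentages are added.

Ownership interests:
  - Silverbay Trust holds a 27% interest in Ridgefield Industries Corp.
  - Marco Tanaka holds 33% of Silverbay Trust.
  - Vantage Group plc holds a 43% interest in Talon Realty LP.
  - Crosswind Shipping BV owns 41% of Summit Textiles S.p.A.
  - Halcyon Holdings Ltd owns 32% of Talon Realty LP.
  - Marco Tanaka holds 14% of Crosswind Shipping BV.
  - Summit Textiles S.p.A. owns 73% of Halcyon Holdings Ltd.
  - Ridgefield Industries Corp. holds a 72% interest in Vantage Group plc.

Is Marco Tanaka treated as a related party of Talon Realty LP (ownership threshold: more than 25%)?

Chain via Crosswind Shipping BV → Summit Textiles S.p.A. → Halcyon Holdings Ltd (R1): 14% × 41% × 73% × 32% = 1.340864% of Talon Realty LP.
Chain via Silverbay Trust → Ridgefield Industries Corp. → Vantage Group plc (R1): 33% × 27% × 72% × 43% = 2.758536% of Talon Realty LP.
Aggregating (R2): 1.340864% + 2.758536% = 4.0994%.
4.0994% does not exceed the 25% threshold, so Marco is not a related party to Talon Realty LP.

No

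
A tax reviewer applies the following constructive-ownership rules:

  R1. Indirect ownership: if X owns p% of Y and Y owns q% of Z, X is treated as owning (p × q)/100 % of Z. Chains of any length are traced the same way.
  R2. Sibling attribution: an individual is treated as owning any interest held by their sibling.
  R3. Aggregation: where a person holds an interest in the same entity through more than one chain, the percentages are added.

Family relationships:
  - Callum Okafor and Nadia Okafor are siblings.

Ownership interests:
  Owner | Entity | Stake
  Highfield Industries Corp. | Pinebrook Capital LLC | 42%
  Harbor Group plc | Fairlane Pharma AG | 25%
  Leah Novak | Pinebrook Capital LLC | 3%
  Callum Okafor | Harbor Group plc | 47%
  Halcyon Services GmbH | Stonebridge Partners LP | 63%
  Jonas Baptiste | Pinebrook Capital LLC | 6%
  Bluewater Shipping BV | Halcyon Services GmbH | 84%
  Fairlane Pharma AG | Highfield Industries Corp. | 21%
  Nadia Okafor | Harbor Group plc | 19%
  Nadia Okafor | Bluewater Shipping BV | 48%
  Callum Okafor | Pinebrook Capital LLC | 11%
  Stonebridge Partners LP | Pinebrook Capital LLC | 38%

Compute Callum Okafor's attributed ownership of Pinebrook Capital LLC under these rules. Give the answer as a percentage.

By sibling attribution (R2), Callum Okafor is treated as also owning Nadia Okafor's interest in Harbor Group plc, giving 47% + 19% = 66%.
By sibling attribution (R2), Callum Okafor is treated as owning Nadia Okafor's 48% interest in Bluewater Shipping BV.
Chain via Harbor Group plc → Fairlane Pharma AG → Highfield Industries Corp. (R1): 66% × 25% × 21% × 42% = 1.4553% of Pinebrook Capital LLC.
Direct interest in Pinebrook Capital LLC: 11%.
Chain via Bluewater Shipping BV → Halcyon Services GmbH → Stonebridge Partners LP (R1): 48% × 84% × 63% × 38% = 9.652608% of Pinebrook Capital LLC.
Aggregating (R3): 1.4553% + 11% + 9.652608% = 22.107908%.

22.107908%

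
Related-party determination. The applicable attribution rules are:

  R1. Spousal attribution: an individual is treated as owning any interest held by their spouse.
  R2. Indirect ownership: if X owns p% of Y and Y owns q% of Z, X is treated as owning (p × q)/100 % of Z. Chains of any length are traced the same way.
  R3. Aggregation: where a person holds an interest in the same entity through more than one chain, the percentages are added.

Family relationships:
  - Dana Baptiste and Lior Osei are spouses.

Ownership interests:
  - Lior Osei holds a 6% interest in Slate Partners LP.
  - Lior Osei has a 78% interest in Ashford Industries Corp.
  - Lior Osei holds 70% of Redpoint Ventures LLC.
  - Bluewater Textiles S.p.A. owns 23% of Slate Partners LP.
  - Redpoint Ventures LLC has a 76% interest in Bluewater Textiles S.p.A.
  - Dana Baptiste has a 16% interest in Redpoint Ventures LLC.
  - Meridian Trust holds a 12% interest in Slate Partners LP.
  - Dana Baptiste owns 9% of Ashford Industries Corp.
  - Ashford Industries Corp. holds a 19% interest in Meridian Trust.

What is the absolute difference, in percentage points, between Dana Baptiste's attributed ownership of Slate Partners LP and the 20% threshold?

By spousal attribution (R1), Dana Baptiste is treated as also owning Lior Osei's interest in Redpoint Ventures LLC, giving 16% + 70% = 86%.
By spousal attribution (R1), Dana Baptiste is treated as also owning Lior Osei's interest in Ashford Industries Corp, giving 9% + 78% = 87%.
By spousal attribution (R1), Dana Baptiste is treated as owning Lior Osei's 6% interest in Slate Partners LP.
Chain via Redpoint Ventures LLC → Bluewater Textiles S.p.A. (R2): 86% × 76% × 23% = 15.0328% of Slate Partners LP.
Chain via Ashford Industries Corp. → Meridian Trust (R2): 87% × 19% × 12% = 1.9836% of Slate Partners LP.
Direct interest in Slate Partners LP: 6%.
Aggregating (R3): 15.0328% + 1.9836% + 6% = 23.0164%.
23.0164% exceeds the 20% threshold by 3.0164 percentage points.

3.0164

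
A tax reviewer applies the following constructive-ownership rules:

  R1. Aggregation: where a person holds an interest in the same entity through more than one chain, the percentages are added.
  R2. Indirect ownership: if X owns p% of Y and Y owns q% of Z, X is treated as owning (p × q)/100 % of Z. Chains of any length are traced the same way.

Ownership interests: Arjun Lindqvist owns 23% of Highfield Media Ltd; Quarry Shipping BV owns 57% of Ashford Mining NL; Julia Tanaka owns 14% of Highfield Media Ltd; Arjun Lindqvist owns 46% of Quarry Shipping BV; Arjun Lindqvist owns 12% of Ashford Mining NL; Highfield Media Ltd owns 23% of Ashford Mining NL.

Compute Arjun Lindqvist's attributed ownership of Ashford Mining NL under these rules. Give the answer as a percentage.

Chain via Highfield Media Ltd (R2): 23% × 23% = 5.29% of Ashford Mining NL.
Chain via Quarry Shipping BV (R2): 46% × 57% = 26.22% of Ashford Mining NL.
Direct interest in Ashford Mining NL: 12%.
Aggregating (R1): 5.29% + 26.22% + 12% = 43.51%.

43.51%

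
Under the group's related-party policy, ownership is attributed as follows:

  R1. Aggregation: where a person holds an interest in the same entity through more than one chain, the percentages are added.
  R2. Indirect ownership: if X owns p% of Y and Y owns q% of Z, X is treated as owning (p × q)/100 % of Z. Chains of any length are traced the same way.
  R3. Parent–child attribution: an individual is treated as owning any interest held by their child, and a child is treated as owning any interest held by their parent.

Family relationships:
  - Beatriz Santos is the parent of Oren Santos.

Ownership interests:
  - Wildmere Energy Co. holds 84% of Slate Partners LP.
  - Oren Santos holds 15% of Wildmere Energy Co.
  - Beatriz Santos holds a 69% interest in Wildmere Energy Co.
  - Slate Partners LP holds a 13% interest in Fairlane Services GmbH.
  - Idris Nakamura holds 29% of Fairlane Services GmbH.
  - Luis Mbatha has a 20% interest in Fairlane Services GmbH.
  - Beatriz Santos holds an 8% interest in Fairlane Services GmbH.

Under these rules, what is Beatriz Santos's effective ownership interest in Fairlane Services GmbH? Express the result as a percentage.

17.1728%

By parent–child attribution (R3), Beatriz Santos is treated as also owning Oren Santos's interest in Wildmere Energy Co, giving 69% + 15% = 84%.
Chain via Wildmere Energy Co. → Slate Partners LP (R2): 84% × 84% × 13% = 9.1728% of Fairlane Services GmbH.
Direct interest in Fairlane Services GmbH: 8%.
Aggregating (R1): 9.1728% + 8% = 17.1728%.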